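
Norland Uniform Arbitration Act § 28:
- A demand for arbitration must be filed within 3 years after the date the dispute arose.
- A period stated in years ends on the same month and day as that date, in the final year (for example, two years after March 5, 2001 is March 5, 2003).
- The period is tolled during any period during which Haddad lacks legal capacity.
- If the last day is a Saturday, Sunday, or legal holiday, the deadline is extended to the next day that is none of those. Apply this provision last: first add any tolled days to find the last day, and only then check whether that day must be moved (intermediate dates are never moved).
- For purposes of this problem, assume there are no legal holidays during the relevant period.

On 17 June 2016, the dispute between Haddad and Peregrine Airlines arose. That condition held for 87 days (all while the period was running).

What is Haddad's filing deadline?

September 12, 2019

3 years after 17 June 2016 is June 17, 2019.
Tolling adds 87 days: June 17, 2019 + 87 days = September 12, 2019.
September 12, 2019 is a Thursday and not a legal holiday, so no extension applies.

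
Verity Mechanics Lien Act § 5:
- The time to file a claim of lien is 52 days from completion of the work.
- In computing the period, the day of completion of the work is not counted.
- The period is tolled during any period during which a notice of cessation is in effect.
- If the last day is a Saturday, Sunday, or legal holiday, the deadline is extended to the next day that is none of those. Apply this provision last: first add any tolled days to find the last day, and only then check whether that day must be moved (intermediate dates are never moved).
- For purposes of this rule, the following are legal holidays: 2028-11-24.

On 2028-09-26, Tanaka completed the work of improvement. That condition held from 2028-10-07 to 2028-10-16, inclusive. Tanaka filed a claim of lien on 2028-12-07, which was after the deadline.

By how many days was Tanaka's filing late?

10 days

52 days after 2028-09-26 is November 17, 2028.
From October 7, 2028 through October 16, 2028 inclusive is 10 days; tolling adds 10 days: November 17, 2028 + 10 days = November 27, 2028.
November 27, 2028 is a Monday and not a legal holiday, so no extension applies.
The deadline is November 27, 2028; from November 27, 2028 to December 7, 2028 is 10 days.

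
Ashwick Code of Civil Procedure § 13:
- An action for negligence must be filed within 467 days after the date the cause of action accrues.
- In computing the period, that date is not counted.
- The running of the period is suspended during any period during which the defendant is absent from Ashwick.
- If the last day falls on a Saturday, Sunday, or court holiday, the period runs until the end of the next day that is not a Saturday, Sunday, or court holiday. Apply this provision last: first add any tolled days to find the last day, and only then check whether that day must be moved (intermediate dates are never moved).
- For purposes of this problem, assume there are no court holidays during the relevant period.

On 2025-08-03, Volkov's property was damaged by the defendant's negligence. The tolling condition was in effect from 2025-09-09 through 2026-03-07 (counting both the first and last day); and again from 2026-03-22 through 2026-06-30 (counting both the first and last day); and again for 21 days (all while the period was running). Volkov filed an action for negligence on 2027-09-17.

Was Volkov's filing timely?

No

467 days after 2025-08-03 is November 13, 2026.
From September 9, 2025 through March 7, 2026 inclusive is 180 days; tolling adds 180 days: November 13, 2026 + 180 days = May 12, 2027.
From March 22, 2026 through June 30, 2026 inclusive is 101 days; tolling adds 101 days: May 12, 2027 + 101 days = August 21, 2027.
Tolling adds 21 days: August 21, 2027 + 21 days = September 11, 2027.
September 11, 2027 is Saturday; September 12, 2027 is Sunday. The next qualifying day is September 13, 2027.
The deadline is September 13, 2027; the filing on September 17, 2027 is after that date.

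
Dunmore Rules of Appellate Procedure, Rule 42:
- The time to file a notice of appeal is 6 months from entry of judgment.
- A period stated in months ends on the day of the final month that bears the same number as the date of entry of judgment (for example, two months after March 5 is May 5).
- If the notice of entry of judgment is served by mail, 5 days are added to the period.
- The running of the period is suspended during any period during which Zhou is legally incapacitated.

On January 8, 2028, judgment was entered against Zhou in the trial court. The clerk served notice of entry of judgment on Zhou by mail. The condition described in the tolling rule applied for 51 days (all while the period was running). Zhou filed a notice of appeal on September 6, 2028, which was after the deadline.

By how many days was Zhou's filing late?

4 days

6 months after January 8, 2028 is July 8, 2028.
Service was by mail, adding 5 days: July 8, 2028 + 5 days = July 13, 2028.
Tolling adds 51 days: July 13, 2028 + 51 days = September 2, 2028.
The deadline is September 2, 2028; from September 2, 2028 to September 6, 2028 is 4 days.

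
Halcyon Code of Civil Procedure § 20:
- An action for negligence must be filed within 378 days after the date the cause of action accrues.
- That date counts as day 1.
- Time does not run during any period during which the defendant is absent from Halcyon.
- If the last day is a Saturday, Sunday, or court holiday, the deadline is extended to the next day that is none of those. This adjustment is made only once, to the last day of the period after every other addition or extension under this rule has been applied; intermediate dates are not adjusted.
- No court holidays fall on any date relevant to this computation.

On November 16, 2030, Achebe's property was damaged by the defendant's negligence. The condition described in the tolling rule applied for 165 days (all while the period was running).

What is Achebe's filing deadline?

May 11, 2032

Counting November 16, 2030 as day 1, day 378 is November 28, 2031.
Tolling adds 165 days: November 28, 2031 + 165 days = May 11, 2032.
May 11, 2032 is a Tuesday and not a court holiday, so no extension applies.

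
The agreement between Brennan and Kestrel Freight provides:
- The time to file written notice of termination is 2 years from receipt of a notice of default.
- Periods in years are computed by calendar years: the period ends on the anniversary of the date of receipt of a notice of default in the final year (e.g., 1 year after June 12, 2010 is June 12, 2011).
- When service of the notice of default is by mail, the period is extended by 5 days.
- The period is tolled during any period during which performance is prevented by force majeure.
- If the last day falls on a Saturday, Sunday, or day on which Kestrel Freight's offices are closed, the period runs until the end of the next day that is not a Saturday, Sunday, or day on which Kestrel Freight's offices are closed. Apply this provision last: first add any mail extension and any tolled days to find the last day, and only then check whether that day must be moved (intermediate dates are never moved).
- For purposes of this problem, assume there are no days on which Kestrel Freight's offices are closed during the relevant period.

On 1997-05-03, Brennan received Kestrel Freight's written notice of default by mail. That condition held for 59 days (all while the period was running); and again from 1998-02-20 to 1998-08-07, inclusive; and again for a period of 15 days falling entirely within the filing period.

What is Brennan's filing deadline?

January 6, 2000

2 years after 1997-05-03 is May 3, 1999.
Service was by mail, adding 5 days: May 3, 1999 + 5 days = May 8, 1999.
Tolling adds 59 days: May 8, 1999 + 59 days = July 6, 1999.
From February 20, 1998 through August 7, 1998 inclusive is 169 days; tolling adds 169 days: July 6, 1999 + 169 days = December 22, 1999.
Tolling adds 15 days: December 22, 1999 + 15 days = January 6, 2000.
January 6, 2000 is a Thursday and not a day on which Kestrel Freight's offices are closed, so no extension applies.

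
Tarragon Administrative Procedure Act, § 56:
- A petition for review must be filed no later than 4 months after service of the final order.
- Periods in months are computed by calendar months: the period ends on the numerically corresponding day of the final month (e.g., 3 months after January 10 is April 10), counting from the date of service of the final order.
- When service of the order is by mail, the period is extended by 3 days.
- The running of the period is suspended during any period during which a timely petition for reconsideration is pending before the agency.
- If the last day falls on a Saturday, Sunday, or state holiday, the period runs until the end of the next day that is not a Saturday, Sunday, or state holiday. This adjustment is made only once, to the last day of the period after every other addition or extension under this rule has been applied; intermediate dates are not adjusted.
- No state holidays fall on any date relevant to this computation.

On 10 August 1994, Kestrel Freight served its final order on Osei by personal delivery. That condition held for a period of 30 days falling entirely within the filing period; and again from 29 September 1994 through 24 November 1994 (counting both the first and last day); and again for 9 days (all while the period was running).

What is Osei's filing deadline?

4 months after 10 August 1994 is December 10, 1994.
Service was not by mail, so no mail extension applies.
Tolling adds 30 days: December 10, 1994 + 30 days = January 9, 1995.
From September 29, 1994 through November 24, 1994 inclusive is 57 days; tolling adds 57 days: January 9, 1995 + 57 days = March 7, 1995.
Tolling adds 9 days: March 7, 1995 + 9 days = March 16, 1995.
March 16, 1995 is a Thursday and not a state holiday, so no extension applies.

March 16, 1995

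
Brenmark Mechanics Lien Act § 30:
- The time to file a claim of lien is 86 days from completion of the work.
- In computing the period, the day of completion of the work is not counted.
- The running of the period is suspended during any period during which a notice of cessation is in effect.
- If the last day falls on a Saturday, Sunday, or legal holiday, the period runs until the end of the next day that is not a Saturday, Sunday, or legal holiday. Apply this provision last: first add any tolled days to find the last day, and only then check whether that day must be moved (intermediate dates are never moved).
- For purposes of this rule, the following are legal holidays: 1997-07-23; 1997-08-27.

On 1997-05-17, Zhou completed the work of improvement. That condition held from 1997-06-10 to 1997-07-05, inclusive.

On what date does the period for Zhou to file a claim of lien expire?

September 8, 1997

86 days after 1997-05-17 is August 11, 1997.
From June 10, 1997 through July 5, 1997 inclusive is 26 days; tolling adds 26 days: August 11, 1997 + 26 days = September 6, 1997.
September 6, 1997 is Saturday; September 7, 1997 is Sunday. The next qualifying day is September 8, 1997.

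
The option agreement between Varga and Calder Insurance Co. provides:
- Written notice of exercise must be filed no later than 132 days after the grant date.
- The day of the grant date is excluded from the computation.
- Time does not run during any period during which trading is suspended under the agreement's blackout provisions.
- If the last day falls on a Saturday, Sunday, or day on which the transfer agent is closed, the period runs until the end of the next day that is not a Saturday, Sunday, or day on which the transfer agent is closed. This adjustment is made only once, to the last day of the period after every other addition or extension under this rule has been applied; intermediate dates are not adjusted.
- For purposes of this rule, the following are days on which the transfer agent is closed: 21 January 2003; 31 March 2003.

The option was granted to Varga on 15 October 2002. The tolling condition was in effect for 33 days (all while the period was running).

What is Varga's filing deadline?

April 1, 2003

132 days after 15 October 2002 is February 24, 2003.
Tolling adds 33 days: February 24, 2003 + 33 days = March 29, 2003.
March 29, 2003 is Saturday; March 30, 2003 is Sunday; March 31, 2003 is a listed holiday. The next qualifying day is April 1, 2003.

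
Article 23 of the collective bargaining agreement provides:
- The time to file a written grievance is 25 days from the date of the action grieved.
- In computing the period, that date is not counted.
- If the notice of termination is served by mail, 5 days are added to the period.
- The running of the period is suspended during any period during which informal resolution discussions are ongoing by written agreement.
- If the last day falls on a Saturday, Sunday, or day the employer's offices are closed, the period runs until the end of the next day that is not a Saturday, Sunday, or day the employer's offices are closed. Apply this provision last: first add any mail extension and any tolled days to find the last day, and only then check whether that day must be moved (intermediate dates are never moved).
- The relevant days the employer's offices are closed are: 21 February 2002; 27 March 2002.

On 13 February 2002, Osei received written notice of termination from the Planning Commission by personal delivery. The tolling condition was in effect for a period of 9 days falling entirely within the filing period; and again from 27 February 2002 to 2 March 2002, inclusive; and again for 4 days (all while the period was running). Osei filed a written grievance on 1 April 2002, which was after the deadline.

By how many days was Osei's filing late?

25 days after 13 February 2002 is March 10, 2002.
Service was not by mail, so no mail extension applies.
Tolling adds 9 days: March 10, 2002 + 9 days = March 19, 2002.
From February 27, 2002 through March 2, 2002 inclusive is 4 days; tolling adds 4 days: March 19, 2002 + 4 days = March 23, 2002.
Tolling adds 4 days: March 23, 2002 + 4 days = March 27, 2002.
March 27, 2002 is a listed holiday. The next qualifying day is March 28, 2002.
The deadline is March 28, 2002; from March 28, 2002 to April 1, 2002 is 4 days.

4 days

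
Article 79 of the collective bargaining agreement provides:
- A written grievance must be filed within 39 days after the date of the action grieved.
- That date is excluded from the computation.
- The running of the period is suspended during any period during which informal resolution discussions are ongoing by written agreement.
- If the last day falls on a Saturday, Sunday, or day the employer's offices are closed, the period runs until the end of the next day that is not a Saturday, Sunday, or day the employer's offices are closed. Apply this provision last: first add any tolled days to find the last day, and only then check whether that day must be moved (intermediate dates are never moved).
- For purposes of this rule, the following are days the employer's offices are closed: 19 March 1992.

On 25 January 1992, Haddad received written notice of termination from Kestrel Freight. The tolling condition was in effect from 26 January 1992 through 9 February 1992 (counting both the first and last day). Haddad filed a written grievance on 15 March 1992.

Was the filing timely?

Yes

39 days after 25 January 1992 is March 4, 1992.
From January 26, 1992 through February 9, 1992 inclusive is 15 days; tolling adds 15 days: March 4, 1992 + 15 days = March 19, 1992.
March 19, 1992 is a listed holiday. The next qualifying day is March 20, 1992.
The deadline is March 20, 1992; the filing on March 15, 1992 is on or before that date.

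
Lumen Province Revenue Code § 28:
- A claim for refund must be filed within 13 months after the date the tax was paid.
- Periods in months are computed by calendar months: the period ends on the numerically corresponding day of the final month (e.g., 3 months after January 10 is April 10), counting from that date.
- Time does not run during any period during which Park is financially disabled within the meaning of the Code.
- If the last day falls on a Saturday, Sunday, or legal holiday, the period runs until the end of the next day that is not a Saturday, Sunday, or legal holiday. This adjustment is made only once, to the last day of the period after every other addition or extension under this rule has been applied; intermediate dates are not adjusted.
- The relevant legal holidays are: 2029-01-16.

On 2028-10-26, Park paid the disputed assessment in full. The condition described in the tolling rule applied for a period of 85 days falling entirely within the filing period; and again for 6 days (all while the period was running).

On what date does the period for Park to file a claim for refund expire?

13 months after 2028-10-26 is November 26, 2029.
Tolling adds 85 days: November 26, 2029 + 85 days = February 19, 2030.
Tolling adds 6 days: February 19, 2030 + 6 days = February 25, 2030.
February 25, 2030 is a Monday and not a legal holiday, so no extension applies.

February 25, 2030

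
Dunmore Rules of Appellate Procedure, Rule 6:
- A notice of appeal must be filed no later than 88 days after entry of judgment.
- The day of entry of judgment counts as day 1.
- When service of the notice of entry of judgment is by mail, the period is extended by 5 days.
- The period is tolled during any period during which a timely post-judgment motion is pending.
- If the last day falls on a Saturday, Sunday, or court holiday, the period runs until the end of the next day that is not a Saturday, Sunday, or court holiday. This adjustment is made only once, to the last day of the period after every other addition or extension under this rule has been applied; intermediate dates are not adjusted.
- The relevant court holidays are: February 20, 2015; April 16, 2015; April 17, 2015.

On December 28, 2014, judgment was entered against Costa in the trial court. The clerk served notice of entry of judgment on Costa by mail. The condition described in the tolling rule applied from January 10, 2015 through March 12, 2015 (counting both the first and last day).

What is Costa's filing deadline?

June 1, 2015

Counting December 28, 2014 as day 1, day 88 is March 25, 2015.
Service was by mail, adding 5 days: March 25, 2015 + 5 days = March 30, 2015.
From January 10, 2015 through March 12, 2015 inclusive is 62 days; tolling adds 62 days: March 30, 2015 + 62 days = May 31, 2015.
May 31, 2015 is Sunday. The next qualifying day is June 1, 2015.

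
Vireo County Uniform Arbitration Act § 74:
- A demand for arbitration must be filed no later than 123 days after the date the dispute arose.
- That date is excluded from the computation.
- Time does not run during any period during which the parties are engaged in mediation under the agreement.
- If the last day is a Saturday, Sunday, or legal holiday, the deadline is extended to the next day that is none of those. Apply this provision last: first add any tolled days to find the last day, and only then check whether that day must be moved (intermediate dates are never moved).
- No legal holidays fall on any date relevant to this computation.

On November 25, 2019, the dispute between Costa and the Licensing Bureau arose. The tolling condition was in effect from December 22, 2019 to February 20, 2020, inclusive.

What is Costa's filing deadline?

May 27, 2020

123 days after November 25, 2019 is March 27, 2020.
From December 22, 2019 through February 20, 2020 inclusive is 61 days; tolling adds 61 days: March 27, 2020 + 61 days = May 27, 2020.
May 27, 2020 is a Wednesday and not a legal holiday, so no extension applies.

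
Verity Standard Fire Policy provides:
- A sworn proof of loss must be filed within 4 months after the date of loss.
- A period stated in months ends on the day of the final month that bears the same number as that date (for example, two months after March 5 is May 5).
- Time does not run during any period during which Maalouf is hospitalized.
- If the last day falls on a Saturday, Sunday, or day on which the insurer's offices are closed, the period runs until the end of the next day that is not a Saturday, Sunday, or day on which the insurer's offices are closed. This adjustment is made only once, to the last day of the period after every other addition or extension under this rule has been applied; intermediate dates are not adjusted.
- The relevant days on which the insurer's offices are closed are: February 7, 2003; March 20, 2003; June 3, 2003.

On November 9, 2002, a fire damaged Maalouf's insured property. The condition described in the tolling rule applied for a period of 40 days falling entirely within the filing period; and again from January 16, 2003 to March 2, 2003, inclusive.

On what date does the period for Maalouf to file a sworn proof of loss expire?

June 4, 2003

4 months after November 9, 2002 is March 9, 2003.
Tolling adds 40 days: March 9, 2003 + 40 days = April 18, 2003.
From January 16, 2003 through March 2, 2003 inclusive is 46 days; tolling adds 46 days: April 18, 2003 + 46 days = June 3, 2003.
June 3, 2003 is a listed holiday. The next qualifying day is June 4, 2003.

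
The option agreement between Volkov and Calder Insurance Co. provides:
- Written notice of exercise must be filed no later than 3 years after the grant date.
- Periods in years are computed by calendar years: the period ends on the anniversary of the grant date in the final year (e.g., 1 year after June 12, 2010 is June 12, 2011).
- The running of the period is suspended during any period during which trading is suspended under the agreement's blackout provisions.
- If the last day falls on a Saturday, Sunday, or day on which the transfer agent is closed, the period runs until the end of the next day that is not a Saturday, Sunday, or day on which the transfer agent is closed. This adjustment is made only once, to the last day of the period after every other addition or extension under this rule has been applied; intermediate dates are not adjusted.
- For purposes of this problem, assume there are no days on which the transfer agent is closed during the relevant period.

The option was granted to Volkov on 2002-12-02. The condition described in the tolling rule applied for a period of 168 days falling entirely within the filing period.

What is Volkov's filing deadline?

May 19, 2006

3 years after 2002-12-02 is December 2, 2005.
Tolling adds 168 days: December 2, 2005 + 168 days = May 19, 2006.
May 19, 2006 is a Friday and not a day on which the transfer agent is closed, so no extension applies.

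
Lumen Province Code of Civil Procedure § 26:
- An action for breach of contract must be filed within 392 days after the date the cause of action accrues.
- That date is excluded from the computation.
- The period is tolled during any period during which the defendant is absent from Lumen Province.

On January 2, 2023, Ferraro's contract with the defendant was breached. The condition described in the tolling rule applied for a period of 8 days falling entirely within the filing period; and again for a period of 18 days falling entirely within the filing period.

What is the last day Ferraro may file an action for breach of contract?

392 days after January 2, 2023 is January 29, 2024.
Tolling adds 8 days: January 29, 2024 + 8 days = February 6, 2024.
Tolling adds 18 days: February 6, 2024 + 18 days = February 24, 2024.

February 24, 2024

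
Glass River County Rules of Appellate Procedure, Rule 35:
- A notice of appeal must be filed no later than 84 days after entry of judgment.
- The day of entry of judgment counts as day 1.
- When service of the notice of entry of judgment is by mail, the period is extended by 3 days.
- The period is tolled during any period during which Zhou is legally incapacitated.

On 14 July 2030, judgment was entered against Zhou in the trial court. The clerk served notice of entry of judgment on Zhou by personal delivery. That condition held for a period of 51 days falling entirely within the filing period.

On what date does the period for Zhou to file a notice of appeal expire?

November 25, 2030

Counting 14 July 2030 as day 1, day 84 is October 5, 2030.
Service was not by mail, so no mail extension applies.
Tolling adds 51 days: October 5, 2030 + 51 days = November 25, 2030.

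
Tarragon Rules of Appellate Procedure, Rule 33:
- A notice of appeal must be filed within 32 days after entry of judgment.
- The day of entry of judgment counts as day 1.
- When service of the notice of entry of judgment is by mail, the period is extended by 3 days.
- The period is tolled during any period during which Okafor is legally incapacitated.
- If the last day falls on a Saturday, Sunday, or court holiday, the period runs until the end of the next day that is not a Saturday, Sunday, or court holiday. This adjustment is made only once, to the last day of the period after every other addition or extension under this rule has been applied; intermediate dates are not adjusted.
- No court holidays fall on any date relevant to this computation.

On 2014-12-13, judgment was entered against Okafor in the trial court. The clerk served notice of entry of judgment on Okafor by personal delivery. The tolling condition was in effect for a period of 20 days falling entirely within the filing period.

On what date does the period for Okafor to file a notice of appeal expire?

Counting 2014-12-13 as day 1, day 32 is January 13, 2015.
Service was not by mail, so no mail extension applies.
Tolling adds 20 days: January 13, 2015 + 20 days = February 2, 2015.
February 2, 2015 is a Monday and not a court holiday, so no extension applies.

February 2, 2015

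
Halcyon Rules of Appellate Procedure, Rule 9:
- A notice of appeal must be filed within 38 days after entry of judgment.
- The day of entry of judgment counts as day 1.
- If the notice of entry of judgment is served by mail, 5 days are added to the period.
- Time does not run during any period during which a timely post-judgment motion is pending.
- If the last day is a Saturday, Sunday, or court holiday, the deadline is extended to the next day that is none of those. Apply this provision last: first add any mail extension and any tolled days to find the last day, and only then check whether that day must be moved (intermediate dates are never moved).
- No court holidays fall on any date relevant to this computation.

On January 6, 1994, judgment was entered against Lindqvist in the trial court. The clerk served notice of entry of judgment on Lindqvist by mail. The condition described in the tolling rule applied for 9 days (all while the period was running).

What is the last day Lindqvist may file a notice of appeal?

Counting January 6, 1994 as day 1, day 38 is February 12, 1994.
Service was by mail, adding 5 days: February 12, 1994 + 5 days = February 17, 1994.
Tolling adds 9 days: February 17, 1994 + 9 days = February 26, 1994.
February 26, 1994 is Saturday; February 27, 1994 is Sunday. The next qualifying day is February 28, 1994.

February 28, 1994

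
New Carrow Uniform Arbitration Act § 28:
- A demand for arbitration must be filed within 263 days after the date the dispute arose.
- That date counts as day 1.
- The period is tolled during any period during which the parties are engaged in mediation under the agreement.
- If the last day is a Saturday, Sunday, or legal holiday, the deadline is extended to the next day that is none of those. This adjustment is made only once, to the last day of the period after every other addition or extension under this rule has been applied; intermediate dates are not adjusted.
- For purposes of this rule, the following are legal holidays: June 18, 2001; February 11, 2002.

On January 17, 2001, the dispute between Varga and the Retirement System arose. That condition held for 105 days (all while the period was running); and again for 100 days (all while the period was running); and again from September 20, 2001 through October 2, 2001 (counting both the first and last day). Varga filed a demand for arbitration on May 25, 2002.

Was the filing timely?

No

Counting January 17, 2001 as day 1, day 263 is October 6, 2001.
Tolling adds 105 days: October 6, 2001 + 105 days = January 19, 2002.
Tolling adds 100 days: January 19, 2002 + 100 days = April 29, 2002.
From September 20, 2001 through October 2, 2001 inclusive is 13 days; tolling adds 13 days: April 29, 2002 + 13 days = May 12, 2002.
May 12, 2002 is Sunday. The next qualifying day is May 13, 2002.
The deadline is May 13, 2002; the filing on May 25, 2002 is after that date.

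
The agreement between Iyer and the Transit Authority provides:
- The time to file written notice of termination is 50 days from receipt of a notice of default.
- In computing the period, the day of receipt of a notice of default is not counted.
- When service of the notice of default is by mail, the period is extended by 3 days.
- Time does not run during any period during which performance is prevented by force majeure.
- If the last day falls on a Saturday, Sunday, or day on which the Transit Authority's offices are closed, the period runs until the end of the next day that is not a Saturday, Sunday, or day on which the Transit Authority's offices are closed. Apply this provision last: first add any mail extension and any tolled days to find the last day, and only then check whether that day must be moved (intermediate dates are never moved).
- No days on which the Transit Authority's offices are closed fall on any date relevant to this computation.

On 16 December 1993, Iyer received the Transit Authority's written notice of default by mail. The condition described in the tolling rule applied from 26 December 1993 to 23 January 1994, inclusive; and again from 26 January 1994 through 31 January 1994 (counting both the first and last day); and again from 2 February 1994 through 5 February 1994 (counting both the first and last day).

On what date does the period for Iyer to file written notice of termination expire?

March 18, 1994

50 days after 16 December 1993 is February 4, 1994.
Service was by mail, adding 3 days: February 4, 1994 + 3 days = February 7, 1994.
From December 26, 1993 through January 23, 1994 inclusive is 29 days; tolling adds 29 days: February 7, 1994 + 29 days = March 8, 1994.
From January 26, 1994 through January 31, 1994 inclusive is 6 days; tolling adds 6 days: March 8, 1994 + 6 days = March 14, 1994.
From February 2, 1994 through February 5, 1994 inclusive is 4 days; tolling adds 4 days: March 14, 1994 + 4 days = March 18, 1994.
March 18, 1994 is a Friday and not a day on which the Transit Authority's offices are closed, so no extension applies.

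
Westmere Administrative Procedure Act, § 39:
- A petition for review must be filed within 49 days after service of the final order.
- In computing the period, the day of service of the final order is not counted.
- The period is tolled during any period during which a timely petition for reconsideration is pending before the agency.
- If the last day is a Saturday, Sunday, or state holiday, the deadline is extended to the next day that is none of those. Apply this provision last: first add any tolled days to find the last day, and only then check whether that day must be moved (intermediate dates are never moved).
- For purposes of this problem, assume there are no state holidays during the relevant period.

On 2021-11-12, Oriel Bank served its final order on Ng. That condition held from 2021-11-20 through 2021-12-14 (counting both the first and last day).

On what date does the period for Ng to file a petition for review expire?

January 25, 2022

49 days after 2021-11-12 is December 31, 2021.
From November 20, 2021 through December 14, 2021 inclusive is 25 days; tolling adds 25 days: December 31, 2021 + 25 days = January 25, 2022.
January 25, 2022 is a Tuesday and not a state holiday, so no extension applies.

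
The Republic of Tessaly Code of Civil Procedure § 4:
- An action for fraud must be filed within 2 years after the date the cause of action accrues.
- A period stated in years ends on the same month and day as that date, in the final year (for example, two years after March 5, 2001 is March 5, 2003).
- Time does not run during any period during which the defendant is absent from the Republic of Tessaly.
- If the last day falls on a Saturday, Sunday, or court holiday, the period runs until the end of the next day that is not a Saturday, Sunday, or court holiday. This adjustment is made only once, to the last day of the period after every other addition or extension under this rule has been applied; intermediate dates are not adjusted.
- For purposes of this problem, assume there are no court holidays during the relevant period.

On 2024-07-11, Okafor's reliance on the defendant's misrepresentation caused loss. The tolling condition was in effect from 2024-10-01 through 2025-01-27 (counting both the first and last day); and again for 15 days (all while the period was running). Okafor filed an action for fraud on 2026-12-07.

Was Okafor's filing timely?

2 years after 2024-07-11 is July 11, 2026.
From October 1, 2024 through January 27, 2025 inclusive is 119 days; tolling adds 119 days: July 11, 2026 + 119 days = November 7, 2026.
Tolling adds 15 days: November 7, 2026 + 15 days = November 22, 2026.
November 22, 2026 is Sunday. The next qualifying day is November 23, 2026.
The deadline is November 23, 2026; the filing on December 7, 2026 is after that date.

No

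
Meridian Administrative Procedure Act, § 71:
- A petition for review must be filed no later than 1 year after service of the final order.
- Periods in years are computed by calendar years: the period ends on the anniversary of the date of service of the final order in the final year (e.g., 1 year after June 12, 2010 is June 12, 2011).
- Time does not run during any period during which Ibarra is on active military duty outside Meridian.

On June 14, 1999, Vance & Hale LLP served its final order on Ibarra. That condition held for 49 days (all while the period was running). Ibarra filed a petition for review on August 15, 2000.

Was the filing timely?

No

1 year after June 14, 1999 is June 14, 2000.
Tolling adds 49 days: June 14, 2000 + 49 days = August 2, 2000.
The deadline is August 2, 2000; the filing on August 15, 2000 is after that date.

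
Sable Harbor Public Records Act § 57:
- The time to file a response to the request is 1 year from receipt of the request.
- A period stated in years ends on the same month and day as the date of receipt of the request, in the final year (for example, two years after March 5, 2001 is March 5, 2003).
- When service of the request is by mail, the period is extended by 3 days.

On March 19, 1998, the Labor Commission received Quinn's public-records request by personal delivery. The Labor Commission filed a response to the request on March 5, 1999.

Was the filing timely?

Yes

1 year after March 19, 1998 is March 19, 1999.
Service was not by mail, so no mail extension applies.
The deadline is March 19, 1999; the filing on March 5, 1999 is on or before that date.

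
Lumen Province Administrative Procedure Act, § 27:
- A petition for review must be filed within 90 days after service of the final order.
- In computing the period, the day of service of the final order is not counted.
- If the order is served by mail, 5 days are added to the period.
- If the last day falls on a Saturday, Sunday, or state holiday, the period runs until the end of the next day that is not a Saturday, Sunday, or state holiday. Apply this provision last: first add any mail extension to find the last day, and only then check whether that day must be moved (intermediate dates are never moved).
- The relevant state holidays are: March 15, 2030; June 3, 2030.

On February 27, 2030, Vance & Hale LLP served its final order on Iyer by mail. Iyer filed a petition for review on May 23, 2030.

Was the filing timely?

90 days after February 27, 2030 is May 28, 2030.
Service was by mail, adding 5 days: May 28, 2030 + 5 days = June 2, 2030.
June 2, 2030 is Sunday; June 3, 2030 is a listed holiday. The next qualifying day is June 4, 2030.
The deadline is June 4, 2030; the filing on May 23, 2030 is on or before that date.

Yes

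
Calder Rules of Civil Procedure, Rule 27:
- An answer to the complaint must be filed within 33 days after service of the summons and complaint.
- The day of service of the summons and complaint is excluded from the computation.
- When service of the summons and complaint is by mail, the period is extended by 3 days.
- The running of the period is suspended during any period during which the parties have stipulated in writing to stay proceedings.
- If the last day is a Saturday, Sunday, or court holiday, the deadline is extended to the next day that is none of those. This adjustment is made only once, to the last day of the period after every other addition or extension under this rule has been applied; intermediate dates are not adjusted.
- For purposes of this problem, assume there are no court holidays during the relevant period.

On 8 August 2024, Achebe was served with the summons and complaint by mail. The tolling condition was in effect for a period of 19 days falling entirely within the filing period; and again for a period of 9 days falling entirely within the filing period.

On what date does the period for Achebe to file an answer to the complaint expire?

October 11, 2024

33 days after 8 August 2024 is September 10, 2024.
Service was by mail, adding 3 days: September 10, 2024 + 3 days = September 13, 2024.
Tolling adds 19 days: September 13, 2024 + 19 days = October 2, 2024.
Tolling adds 9 days: October 2, 2024 + 9 days = October 11, 2024.
October 11, 2024 is a Friday and not a court holiday, so no extension applies.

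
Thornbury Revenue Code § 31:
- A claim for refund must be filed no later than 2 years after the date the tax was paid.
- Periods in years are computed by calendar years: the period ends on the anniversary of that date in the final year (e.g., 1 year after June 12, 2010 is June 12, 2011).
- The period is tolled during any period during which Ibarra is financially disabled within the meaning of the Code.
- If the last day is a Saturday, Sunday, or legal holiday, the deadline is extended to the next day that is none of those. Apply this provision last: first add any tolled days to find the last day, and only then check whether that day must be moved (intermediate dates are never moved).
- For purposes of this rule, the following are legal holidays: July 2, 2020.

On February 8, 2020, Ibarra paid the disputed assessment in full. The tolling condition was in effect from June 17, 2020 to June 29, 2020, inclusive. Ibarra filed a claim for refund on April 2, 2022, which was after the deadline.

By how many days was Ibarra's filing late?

40 days

2 years after February 8, 2020 is February 8, 2022.
From June 17, 2020 through June 29, 2020 inclusive is 13 days; tolling adds 13 days: February 8, 2022 + 13 days = February 21, 2022.
February 21, 2022 is a Monday and not a legal holiday, so no extension applies.
The deadline is February 21, 2022; from February 21, 2022 to April 2, 2022 is 40 days.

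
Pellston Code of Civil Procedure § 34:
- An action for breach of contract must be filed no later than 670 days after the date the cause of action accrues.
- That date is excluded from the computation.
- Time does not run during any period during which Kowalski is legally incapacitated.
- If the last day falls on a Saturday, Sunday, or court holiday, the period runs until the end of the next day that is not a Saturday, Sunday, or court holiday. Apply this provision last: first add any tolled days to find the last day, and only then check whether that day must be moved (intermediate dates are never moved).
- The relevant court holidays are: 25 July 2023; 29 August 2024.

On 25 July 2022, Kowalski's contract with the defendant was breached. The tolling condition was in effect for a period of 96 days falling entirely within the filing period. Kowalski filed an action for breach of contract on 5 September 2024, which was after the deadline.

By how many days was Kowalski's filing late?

6 days

670 days after 25 July 2022 is May 25, 2024.
Tolling adds 96 days: May 25, 2024 + 96 days = August 29, 2024.
August 29, 2024 is a listed holiday. The next qualifying day is August 30, 2024.
The deadline is August 30, 2024; from August 30, 2024 to September 5, 2024 is 6 days.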